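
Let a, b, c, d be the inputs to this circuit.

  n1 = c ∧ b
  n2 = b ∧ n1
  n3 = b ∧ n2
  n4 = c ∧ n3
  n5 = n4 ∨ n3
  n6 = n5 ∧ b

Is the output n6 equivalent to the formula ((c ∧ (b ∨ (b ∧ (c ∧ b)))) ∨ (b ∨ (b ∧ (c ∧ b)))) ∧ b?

No

n1 = c ∧ b
n2 = b ∧ n1 = b ∧ (c ∧ b)
n3 = b ∧ n2 = b ∧ (b ∧ (c ∧ b))
n4 = c ∧ n3 = c ∧ (b ∧ (b ∧ (c ∧ b)))
n5 = n4 ∨ n3 = (c ∧ (b ∧ (b ∧ (c ∧ b)))) ∨ (b ∧ (b ∧ (c ∧ b)))
n6 = n5 ∧ b = ((c ∧ (b ∧ (b ∧ (c ∧ b)))) ∨ (b ∧ (b ∧ (c ∧ b)))) ∧ b
At a=0, b=1, c=0, d=0: circuit gives 0, formula gives 1.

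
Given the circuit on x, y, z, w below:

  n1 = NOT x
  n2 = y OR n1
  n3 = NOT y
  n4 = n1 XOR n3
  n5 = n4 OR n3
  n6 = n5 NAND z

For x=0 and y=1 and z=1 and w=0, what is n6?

0

n1 = NOT 0 = 1
n3 = NOT 1 = 0
n4 = 1 XOR 0 = 1
n5 = 1 OR 0 = 1
n6 = 1 NAND 1 = 0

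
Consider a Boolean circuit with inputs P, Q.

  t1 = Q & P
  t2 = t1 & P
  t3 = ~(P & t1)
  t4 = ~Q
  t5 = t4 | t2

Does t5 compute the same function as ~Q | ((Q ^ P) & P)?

t1 = Q & P
t2 = t1 & P = (Q & P) & P
t4 = ~Q
t5 = t4 | t2 = ~Q | ((Q & P) & P)
At P=1, Q=1: circuit gives 1, formula gives 0.

No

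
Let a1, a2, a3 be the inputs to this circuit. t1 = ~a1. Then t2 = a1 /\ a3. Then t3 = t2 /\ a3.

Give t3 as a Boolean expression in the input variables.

(a1 /\ a3) /\ a3

t2 = a1 /\ a3
t3 = t2 /\ a3 = (a1 /\ a3) /\ a3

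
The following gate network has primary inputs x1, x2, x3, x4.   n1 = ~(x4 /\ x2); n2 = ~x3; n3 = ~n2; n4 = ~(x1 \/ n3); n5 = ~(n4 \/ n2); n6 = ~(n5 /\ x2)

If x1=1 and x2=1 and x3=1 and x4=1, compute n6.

0

n2 = ~1 = 0
n3 = ~0 = 1
n4 = ~(1 \/ 1) = 0
n5 = ~(0 \/ 0) = 1
n6 = ~(1 /\ 1) = 0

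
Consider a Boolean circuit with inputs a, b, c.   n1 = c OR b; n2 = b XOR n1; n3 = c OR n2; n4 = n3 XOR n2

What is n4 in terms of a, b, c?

n1 = c OR b
n2 = b XOR n1 = b XOR (c OR b)
n3 = c OR n2 = c OR (b XOR (c OR b))
n4 = n3 XOR n2 = (c OR (b XOR (c OR b))) XOR (b XOR (c OR b))

(c OR (b XOR (c OR b))) XOR (b XOR (c OR b))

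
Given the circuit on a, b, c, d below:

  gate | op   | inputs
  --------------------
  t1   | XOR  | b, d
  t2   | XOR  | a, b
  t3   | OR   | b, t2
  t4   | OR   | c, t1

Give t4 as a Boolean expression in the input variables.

c OR (b XOR d)

t1 = b XOR d
t4 = c OR t1 = c OR (b XOR d)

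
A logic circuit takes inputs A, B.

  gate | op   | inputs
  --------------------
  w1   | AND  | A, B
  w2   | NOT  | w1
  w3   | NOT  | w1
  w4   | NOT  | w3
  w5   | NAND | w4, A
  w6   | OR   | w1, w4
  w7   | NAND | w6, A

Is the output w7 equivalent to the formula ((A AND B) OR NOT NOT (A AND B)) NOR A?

No

w1 = A AND B
w3 = NOT w1 = NOT (A AND B)
w4 = NOT w3 = NOT NOT (A AND B)
w6 = w1 OR w4 = (A AND B) OR NOT NOT (A AND B)
w7 = w6 NAND A = ((A AND B) OR NOT NOT (A AND B)) NAND A
At A=1, B=0: circuit gives 1, formula gives 0.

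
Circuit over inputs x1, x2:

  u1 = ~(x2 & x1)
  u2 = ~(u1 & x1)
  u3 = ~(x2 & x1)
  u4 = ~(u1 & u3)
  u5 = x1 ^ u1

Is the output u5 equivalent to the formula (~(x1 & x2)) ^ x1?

u1 = ~(x2 & x1)
u5 = x1 ^ u1 = x1 ^ (~(x2 & x1))
At x1=1, x2=0: circuit gives 0, formula gives 0.
At x1=0, x2=0: circuit gives 1, formula gives 1.
Agrees on all 4 inputs.

Yes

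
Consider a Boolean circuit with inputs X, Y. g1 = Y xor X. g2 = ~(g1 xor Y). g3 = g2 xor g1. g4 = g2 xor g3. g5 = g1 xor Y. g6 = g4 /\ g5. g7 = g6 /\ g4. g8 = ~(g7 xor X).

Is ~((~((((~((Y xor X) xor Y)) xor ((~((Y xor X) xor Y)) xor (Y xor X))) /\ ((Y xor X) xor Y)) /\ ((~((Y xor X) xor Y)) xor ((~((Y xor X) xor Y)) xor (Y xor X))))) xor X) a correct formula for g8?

No

g1 = Y xor X
g2 = ~(g1 xor Y) = ~((Y xor X) xor Y)
g3 = g2 xor g1 = (~((Y xor X) xor Y)) xor (Y xor X)
g4 = g2 xor g3 = (~((Y xor X) xor Y)) xor ((~((Y xor X) xor Y)) xor (Y xor X))
g5 = g1 xor Y = (Y xor X) xor Y
g6 = g4 /\ g5 = ((~((Y xor X) xor Y)) xor ((~((Y xor X) xor Y)) xor (Y xor X))) /\ ((Y xor X) xor Y)
g7 = g6 /\ g4 = (((~((Y xor X) xor Y)) xor ((~((Y xor X) xor Y)) xor (Y xor X))) /\ ((Y xor X) xor Y)) /\ ((~((Y xor X) xor Y)) xor ((~((Y xor X) xor Y)) xor (Y xor X)))
g8 = ~(g7 xor X) = ~(((((~((Y xor X) xor Y)) xor ((~((Y xor X) xor Y)) xor (Y xor X))) /\ ((Y xor X) xor Y)) /\ ((~((Y xor X) xor Y)) xor ((~((Y xor X) xor Y)) xor (Y xor X)))) xor X)
At X=0, Y=0: circuit gives 1, formula gives 0.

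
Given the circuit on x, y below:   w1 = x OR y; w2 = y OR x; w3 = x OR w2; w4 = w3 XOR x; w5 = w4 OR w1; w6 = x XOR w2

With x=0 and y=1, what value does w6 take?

w2 = 1 OR 0 = 1
w6 = 0 XOR 1 = 1

1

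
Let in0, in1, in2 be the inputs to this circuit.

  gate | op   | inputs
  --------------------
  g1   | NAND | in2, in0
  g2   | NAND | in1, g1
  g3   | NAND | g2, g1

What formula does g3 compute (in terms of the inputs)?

(in1 NAND (in2 NAND in0)) NAND (in2 NAND in0)

g1 = in2 NAND in0
g2 = in1 NAND g1 = in1 NAND (in2 NAND in0)
g3 = g2 NAND g1 = (in1 NAND (in2 NAND in0)) NAND (in2 NAND in0)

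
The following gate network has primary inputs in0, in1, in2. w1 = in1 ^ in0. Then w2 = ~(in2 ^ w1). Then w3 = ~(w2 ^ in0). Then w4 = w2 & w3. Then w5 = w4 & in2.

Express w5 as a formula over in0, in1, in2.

w1 = in1 ^ in0
w2 = ~(in2 ^ w1) = ~(in2 ^ (in1 ^ in0))
w3 = ~(w2 ^ in0) = ~((~(in2 ^ (in1 ^ in0))) ^ in0)
w4 = w2 & w3 = (~(in2 ^ (in1 ^ in0))) & (~((~(in2 ^ (in1 ^ in0))) ^ in0))
w5 = w4 & in2 = ((~(in2 ^ (in1 ^ in0))) & (~((~(in2 ^ (in1 ^ in0))) ^ in0))) & in2

((~(in2 ^ (in1 ^ in0))) & (~((~(in2 ^ (in1 ^ in0))) ^ in0))) & in2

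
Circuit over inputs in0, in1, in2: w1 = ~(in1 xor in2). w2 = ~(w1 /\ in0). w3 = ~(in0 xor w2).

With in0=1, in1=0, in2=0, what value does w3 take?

w1 = ~(0 xor 0) = 1
w2 = ~(1 /\ 1) = 0
w3 = ~(1 xor 0) = 0

0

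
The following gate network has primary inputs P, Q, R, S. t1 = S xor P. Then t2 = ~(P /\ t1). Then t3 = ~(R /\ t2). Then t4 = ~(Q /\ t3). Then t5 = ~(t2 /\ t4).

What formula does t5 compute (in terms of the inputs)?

~((~(P /\ (S xor P))) /\ (~(Q /\ (~(R /\ (~(P /\ (S xor P))))))))

t1 = S xor P
t2 = ~(P /\ t1) = ~(P /\ (S xor P))
t3 = ~(R /\ t2) = ~(R /\ (~(P /\ (S xor P))))
t4 = ~(Q /\ t3) = ~(Q /\ (~(R /\ (~(P /\ (S xor P))))))
t5 = ~(t2 /\ t4) = ~((~(P /\ (S xor P))) /\ (~(Q /\ (~(R /\ (~(P /\ (S xor P))))))))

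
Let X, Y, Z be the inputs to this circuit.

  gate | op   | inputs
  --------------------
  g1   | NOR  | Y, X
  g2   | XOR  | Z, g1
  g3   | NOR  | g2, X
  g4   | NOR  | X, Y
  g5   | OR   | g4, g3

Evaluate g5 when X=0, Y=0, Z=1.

1

g1 = 0 NOR 0 = 1
g2 = 1 XOR 1 = 0
g3 = 0 NOR 0 = 1
g4 = 0 NOR 0 = 1
g5 = 1 OR 1 = 1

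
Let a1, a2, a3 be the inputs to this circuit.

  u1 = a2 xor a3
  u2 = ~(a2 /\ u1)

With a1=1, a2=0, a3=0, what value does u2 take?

1

u1 = 0 xor 0 = 0
u2 = ~(0 /\ 0) = 1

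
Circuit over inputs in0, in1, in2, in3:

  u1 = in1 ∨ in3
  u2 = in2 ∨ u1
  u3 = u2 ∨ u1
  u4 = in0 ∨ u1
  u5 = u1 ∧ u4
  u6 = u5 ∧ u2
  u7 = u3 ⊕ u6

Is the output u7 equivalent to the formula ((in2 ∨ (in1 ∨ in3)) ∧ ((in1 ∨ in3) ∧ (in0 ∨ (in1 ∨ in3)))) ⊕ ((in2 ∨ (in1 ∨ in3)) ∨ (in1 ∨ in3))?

u1 = in1 ∨ in3
u2 = in2 ∨ u1 = in2 ∨ (in1 ∨ in3)
u3 = u2 ∨ u1 = (in2 ∨ (in1 ∨ in3)) ∨ (in1 ∨ in3)
u4 = in0 ∨ u1 = in0 ∨ (in1 ∨ in3)
u5 = u1 ∧ u4 = (in1 ∨ in3) ∧ (in0 ∨ (in1 ∨ in3))
u6 = u5 ∧ u2 = ((in1 ∨ in3) ∧ (in0 ∨ (in1 ∨ in3))) ∧ (in2 ∨ (in1 ∨ in3))
u7 = u3 ⊕ u6 = ((in2 ∨ (in1 ∨ in3)) ∨ (in1 ∨ in3)) ⊕ (((in1 ∨ in3) ∧ (in0 ∨ (in1 ∨ in3))) ∧ (in2 ∨ (in1 ∨ in3)))
At in0=0, in1=0, in2=0, in3=0: circuit gives 0, formula gives 0.
At in0=0, in1=0, in2=1, in3=0: circuit gives 1, formula gives 1.
Agrees on all 16 inputs.

Yes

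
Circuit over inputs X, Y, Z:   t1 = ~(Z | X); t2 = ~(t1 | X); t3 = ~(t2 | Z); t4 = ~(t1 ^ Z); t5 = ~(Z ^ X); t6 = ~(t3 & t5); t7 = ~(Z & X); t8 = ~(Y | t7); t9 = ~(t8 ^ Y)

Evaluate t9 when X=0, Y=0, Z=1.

t7 = ~(1 & 0) = 1
t8 = ~(0 | 1) = 0
t9 = ~(0 ^ 0) = 1

1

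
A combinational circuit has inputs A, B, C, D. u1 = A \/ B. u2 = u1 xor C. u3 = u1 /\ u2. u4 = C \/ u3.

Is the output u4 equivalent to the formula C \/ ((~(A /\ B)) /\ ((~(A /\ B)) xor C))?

u1 = A \/ B
u2 = u1 xor C = (A \/ B) xor C
u3 = u1 /\ u2 = (A \/ B) /\ ((A \/ B) xor C)
u4 = C \/ u3 = C \/ ((A \/ B) /\ ((A \/ B) xor C))
At A=0, B=0, C=0, D=0: circuit gives 0, formula gives 1.

No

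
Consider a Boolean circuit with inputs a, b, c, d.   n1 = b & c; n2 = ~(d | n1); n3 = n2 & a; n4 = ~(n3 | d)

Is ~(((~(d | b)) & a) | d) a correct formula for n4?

No

n1 = b & c
n2 = ~(d | n1) = ~(d | (b & c))
n3 = n2 & a = (~(d | (b & c))) & a
n4 = ~(n3 | d) = ~(((~(d | (b & c))) & a) | d)
At a=1, b=1, c=0, d=0: circuit gives 0, formula gives 1.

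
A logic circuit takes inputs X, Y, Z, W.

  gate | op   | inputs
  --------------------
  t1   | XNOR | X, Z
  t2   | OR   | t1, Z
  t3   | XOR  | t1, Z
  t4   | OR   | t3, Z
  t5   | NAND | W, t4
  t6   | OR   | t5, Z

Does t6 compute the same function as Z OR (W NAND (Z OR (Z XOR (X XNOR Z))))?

t1 = X XNOR Z
t3 = t1 XOR Z = (X XNOR Z) XOR Z
t4 = t3 OR Z = ((X XNOR Z) XOR Z) OR Z
t5 = W NAND t4 = W NAND (((X XNOR Z) XOR Z) OR Z)
t6 = t5 OR Z = (W NAND (((X XNOR Z) XOR Z) OR Z)) OR Z
At X=0, Y=0, Z=0, W=1: circuit gives 0, formula gives 0.
At X=0, Y=0, Z=0, W=0: circuit gives 1, formula gives 1.
Agrees on all 16 inputs.

Yes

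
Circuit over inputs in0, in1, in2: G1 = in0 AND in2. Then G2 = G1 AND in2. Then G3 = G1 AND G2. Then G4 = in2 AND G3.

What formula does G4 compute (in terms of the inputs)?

in2 AND ((in0 AND in2) AND ((in0 AND in2) AND in2))

G1 = in0 AND in2
G2 = G1 AND in2 = (in0 AND in2) AND in2
G3 = G1 AND G2 = (in0 AND in2) AND ((in0 AND in2) AND in2)
G4 = in2 AND G3 = in2 AND ((in0 AND in2) AND ((in0 AND in2) AND in2))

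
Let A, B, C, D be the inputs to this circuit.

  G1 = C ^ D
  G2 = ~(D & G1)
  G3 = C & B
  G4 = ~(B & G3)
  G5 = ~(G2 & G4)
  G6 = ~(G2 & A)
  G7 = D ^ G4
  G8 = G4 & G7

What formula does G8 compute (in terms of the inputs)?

G3 = C & B
G4 = ~(B & G3) = ~(B & (C & B))
G7 = D ^ G4 = D ^ (~(B & (C & B)))
G8 = G4 & G7 = (~(B & (C & B))) & (D ^ (~(B & (C & B))))

(~(B & (C & B))) & (D ^ (~(B & (C & B))))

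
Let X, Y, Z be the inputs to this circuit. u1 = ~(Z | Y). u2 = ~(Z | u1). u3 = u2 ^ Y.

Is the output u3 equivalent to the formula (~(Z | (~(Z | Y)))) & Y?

No

u1 = ~(Z | Y)
u2 = ~(Z | u1) = ~(Z | (~(Z | Y)))
u3 = u2 ^ Y = (~(Z | (~(Z | Y)))) ^ Y
At X=0, Y=1, Z=0: circuit gives 0, formula gives 1.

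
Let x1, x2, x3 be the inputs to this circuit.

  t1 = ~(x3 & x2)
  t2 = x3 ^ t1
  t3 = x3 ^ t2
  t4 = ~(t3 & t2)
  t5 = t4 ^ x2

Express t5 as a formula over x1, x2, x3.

t1 = ~(x3 & x2)
t2 = x3 ^ t1 = x3 ^ (~(x3 & x2))
t3 = x3 ^ t2 = x3 ^ (x3 ^ (~(x3 & x2)))
t4 = ~(t3 & t2) = ~((x3 ^ (x3 ^ (~(x3 & x2)))) & (x3 ^ (~(x3 & x2))))
t5 = t4 ^ x2 = (~((x3 ^ (x3 ^ (~(x3 & x2)))) & (x3 ^ (~(x3 & x2))))) ^ x2

(~((x3 ^ (x3 ^ (~(x3 & x2)))) & (x3 ^ (~(x3 & x2))))) ^ x2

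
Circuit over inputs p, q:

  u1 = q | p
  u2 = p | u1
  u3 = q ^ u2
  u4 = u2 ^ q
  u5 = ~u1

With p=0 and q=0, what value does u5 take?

1

u1 = 0 | 0 = 0
u5 = ~0 = 1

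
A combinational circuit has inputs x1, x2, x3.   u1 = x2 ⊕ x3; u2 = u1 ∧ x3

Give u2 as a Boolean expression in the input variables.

(x2 ⊕ x3) ∧ x3

u1 = x2 ⊕ x3
u2 = u1 ∧ x3 = (x2 ⊕ x3) ∧ x3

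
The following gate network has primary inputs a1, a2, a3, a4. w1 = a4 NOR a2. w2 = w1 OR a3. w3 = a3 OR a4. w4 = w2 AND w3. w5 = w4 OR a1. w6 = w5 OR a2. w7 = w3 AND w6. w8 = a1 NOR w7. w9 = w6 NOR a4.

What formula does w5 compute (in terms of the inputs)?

w1 = a4 NOR a2
w2 = w1 OR a3 = (a4 NOR a2) OR a3
w3 = a3 OR a4
w4 = w2 AND w3 = ((a4 NOR a2) OR a3) AND (a3 OR a4)
w5 = w4 OR a1 = (((a4 NOR a2) OR a3) AND (a3 OR a4)) OR a1

(((a4 NOR a2) OR a3) AND (a3 OR a4)) OR a1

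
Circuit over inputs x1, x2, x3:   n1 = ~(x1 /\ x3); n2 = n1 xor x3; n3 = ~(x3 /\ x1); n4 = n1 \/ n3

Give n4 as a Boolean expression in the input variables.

(~(x1 /\ x3)) \/ (~(x3 /\ x1))

n1 = ~(x1 /\ x3)
n3 = ~(x3 /\ x1)
n4 = n1 \/ n3 = (~(x1 /\ x3)) \/ (~(x3 /\ x1))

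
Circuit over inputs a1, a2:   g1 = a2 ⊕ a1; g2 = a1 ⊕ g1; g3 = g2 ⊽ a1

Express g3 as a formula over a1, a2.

(a1 ⊕ (a2 ⊕ a1)) ⊽ a1

g1 = a2 ⊕ a1
g2 = a1 ⊕ g1 = a1 ⊕ (a2 ⊕ a1)
g3 = g2 ⊽ a1 = (a1 ⊕ (a2 ⊕ a1)) ⊽ a1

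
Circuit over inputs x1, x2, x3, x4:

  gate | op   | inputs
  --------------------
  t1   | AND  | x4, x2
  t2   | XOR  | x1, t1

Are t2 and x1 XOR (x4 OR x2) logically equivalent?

No

t1 = x4 AND x2
t2 = x1 XOR t1 = x1 XOR (x4 AND x2)
At x1=0, x2=0, x3=0, x4=1: circuit gives 0, formula gives 1.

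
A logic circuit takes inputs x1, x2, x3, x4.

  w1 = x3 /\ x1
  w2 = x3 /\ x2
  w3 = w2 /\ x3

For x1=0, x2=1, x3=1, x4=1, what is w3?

w2 = 1 /\ 1 = 1
w3 = 1 /\ 1 = 1

1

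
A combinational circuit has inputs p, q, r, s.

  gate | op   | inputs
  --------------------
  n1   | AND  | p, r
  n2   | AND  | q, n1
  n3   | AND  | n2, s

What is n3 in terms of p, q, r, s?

(q AND (p AND r)) AND s

n1 = p AND r
n2 = q AND n1 = q AND (p AND r)
n3 = n2 AND s = (q AND (p AND r)) AND s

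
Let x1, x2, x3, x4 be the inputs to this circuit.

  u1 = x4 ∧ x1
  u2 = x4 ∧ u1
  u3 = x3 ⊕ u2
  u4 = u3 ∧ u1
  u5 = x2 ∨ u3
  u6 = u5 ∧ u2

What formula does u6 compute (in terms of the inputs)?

u1 = x4 ∧ x1
u2 = x4 ∧ u1 = x4 ∧ (x4 ∧ x1)
u3 = x3 ⊕ u2 = x3 ⊕ (x4 ∧ (x4 ∧ x1))
u5 = x2 ∨ u3 = x2 ∨ (x3 ⊕ (x4 ∧ (x4 ∧ x1)))
u6 = u5 ∧ u2 = (x2 ∨ (x3 ⊕ (x4 ∧ (x4 ∧ x1)))) ∧ (x4 ∧ (x4 ∧ x1))

(x2 ∨ (x3 ⊕ (x4 ∧ (x4 ∧ x1)))) ∧ (x4 ∧ (x4 ∧ x1))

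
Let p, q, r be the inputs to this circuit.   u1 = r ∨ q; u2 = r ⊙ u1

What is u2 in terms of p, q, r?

u1 = r ∨ q
u2 = r ⊙ u1 = r ⊙ (r ∨ q)

r ⊙ (r ∨ q)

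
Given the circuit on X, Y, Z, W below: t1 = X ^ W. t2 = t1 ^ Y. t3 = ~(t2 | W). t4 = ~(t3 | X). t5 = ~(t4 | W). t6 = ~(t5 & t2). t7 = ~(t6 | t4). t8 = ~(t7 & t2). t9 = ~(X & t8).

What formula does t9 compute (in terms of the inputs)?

t1 = X ^ W
t2 = t1 ^ Y = (X ^ W) ^ Y
t3 = ~(t2 | W) = ~(((X ^ W) ^ Y) | W)
t4 = ~(t3 | X) = ~((~(((X ^ W) ^ Y) | W)) | X)
t5 = ~(t4 | W) = ~((~((~(((X ^ W) ^ Y) | W)) | X)) | W)
t6 = ~(t5 & t2) = ~((~((~((~(((X ^ W) ^ Y) | W)) | X)) | W)) & ((X ^ W) ^ Y))
t7 = ~(t6 | t4) = ~((~((~((~((~(((X ^ W) ^ Y) | W)) | X)) | W)) & ((X ^ W) ^ Y))) | (~((~(((X ^ W) ^ Y) | W)) | X)))
t8 = ~(t7 & t2) = ~((~((~((~((~((~(((X ^ W) ^ Y) | W)) | X)) | W)) & ((X ^ W) ^ Y))) | (~((~(((X ^ W) ^ Y) | W)) | X)))) & ((X ^ W) ^ Y))
t9 = ~(X & t8) = ~(X & (~((~((~((~((~((~(((X ^ W) ^ Y) | W)) | X)) | W)) & ((X ^ W) ^ Y))) | (~((~(((X ^ W) ^ Y) | W)) | X)))) & ((X ^ W) ^ Y))))

~(X & (~((~((~((~((~((~(((X ^ W) ^ Y) | W)) | X)) | W)) & ((X ^ W) ^ Y))) | (~((~(((X ^ W) ^ Y) | W)) | X)))) & ((X ^ W) ^ Y))))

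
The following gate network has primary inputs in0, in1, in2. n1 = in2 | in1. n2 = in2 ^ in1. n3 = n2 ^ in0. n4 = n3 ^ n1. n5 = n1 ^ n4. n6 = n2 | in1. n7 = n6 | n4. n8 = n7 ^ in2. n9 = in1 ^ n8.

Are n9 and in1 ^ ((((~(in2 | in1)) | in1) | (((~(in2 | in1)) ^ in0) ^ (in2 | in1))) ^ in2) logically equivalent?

n1 = in2 | in1
n2 = in2 ^ in1
n3 = n2 ^ in0 = (in2 ^ in1) ^ in0
n4 = n3 ^ n1 = ((in2 ^ in1) ^ in0) ^ (in2 | in1)
n6 = n2 | in1 = (in2 ^ in1) | in1
n7 = n6 | n4 = ((in2 ^ in1) | in1) | (((in2 ^ in1) ^ in0) ^ (in2 | in1))
n8 = n7 ^ in2 = (((in2 ^ in1) | in1) | (((in2 ^ in1) ^ in0) ^ (in2 | in1))) ^ in2
n9 = in1 ^ n8 = in1 ^ ((((in2 ^ in1) | in1) | (((in2 ^ in1) ^ in0) ^ (in2 | in1))) ^ in2)
At in0=0, in1=0, in2=0: circuit gives 0, formula gives 1.

No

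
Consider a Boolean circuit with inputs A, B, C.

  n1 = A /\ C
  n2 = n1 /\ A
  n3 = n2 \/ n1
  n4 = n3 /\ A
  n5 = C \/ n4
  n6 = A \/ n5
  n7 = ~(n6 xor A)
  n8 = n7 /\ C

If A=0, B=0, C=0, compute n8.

n1 = 0 /\ 0 = 0
n2 = 0 /\ 0 = 0
n3 = 0 \/ 0 = 0
n4 = 0 /\ 0 = 0
n5 = 0 \/ 0 = 0
n6 = 0 \/ 0 = 0
n7 = ~(0 xor 0) = 1
n8 = 1 /\ 0 = 0

0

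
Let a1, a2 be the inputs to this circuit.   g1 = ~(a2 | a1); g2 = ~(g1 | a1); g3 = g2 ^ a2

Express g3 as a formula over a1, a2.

(~((~(a2 | a1)) | a1)) ^ a2

g1 = ~(a2 | a1)
g2 = ~(g1 | a1) = ~((~(a2 | a1)) | a1)
g3 = g2 ^ a2 = (~((~(a2 | a1)) | a1)) ^ a2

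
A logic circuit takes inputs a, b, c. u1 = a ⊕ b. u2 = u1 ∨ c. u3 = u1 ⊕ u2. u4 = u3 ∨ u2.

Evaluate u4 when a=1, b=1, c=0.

u1 = 1 ⊕ 1 = 0
u2 = 0 ∨ 0 = 0
u3 = 0 ⊕ 0 = 0
u4 = 0 ∨ 0 = 0

0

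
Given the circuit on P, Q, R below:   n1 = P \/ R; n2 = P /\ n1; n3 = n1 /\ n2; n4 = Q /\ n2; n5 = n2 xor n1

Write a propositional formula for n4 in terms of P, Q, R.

n1 = P \/ R
n2 = P /\ n1 = P /\ (P \/ R)
n4 = Q /\ n2 = Q /\ (P /\ (P \/ R))

Q /\ (P /\ (P \/ R))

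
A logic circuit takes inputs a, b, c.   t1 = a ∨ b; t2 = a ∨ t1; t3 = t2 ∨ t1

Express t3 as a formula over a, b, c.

(a ∨ (a ∨ b)) ∨ (a ∨ b)

t1 = a ∨ b
t2 = a ∨ t1 = a ∨ (a ∨ b)
t3 = t2 ∨ t1 = (a ∨ (a ∨ b)) ∨ (a ∨ b)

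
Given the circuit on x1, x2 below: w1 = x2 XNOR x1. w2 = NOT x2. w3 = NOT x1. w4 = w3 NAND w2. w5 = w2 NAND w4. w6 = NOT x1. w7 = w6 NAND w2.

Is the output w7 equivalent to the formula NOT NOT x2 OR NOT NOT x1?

Yes

w2 = NOT x2
w6 = NOT x1
w7 = w6 NAND w2 = NOT x1 NAND NOT x2
At x1=0, x2=0: circuit gives 0, formula gives 0.
At x1=0, x2=1: circuit gives 1, formula gives 1.
Agrees on all 4 inputs.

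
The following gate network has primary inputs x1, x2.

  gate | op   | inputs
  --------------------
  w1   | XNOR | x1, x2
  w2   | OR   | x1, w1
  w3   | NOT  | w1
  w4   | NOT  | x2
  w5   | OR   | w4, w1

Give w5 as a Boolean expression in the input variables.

w1 = x1 XNOR x2
w4 = NOT x2
w5 = w4 OR w1 = NOT x2 OR (x1 XNOR x2)

NOT x2 OR (x1 XNOR x2)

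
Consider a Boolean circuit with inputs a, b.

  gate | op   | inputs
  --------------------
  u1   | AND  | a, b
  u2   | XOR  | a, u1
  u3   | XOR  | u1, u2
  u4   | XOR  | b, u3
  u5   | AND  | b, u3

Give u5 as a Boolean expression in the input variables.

u1 = a AND b
u2 = a XOR u1 = a XOR (a AND b)
u3 = u1 XOR u2 = (a AND b) XOR (a XOR (a AND b))
u5 = b AND u3 = b AND ((a AND b) XOR (a XOR (a AND b)))

b AND ((a AND b) XOR (a XOR (a AND b)))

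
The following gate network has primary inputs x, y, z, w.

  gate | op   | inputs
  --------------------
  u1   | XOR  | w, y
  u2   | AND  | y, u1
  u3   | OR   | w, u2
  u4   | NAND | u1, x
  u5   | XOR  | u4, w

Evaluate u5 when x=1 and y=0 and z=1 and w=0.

u1 = 0 XOR 0 = 0
u4 = 0 NAND 1 = 1
u5 = 1 XOR 0 = 1

1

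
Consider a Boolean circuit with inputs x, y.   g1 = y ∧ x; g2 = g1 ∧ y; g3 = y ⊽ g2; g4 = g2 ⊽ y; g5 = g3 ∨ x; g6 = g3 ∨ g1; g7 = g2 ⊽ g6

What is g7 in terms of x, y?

((y ∧ x) ∧ y) ⊽ ((y ⊽ ((y ∧ x) ∧ y)) ∨ (y ∧ x))

g1 = y ∧ x
g2 = g1 ∧ y = (y ∧ x) ∧ y
g3 = y ⊽ g2 = y ⊽ ((y ∧ x) ∧ y)
g6 = g3 ∨ g1 = (y ⊽ ((y ∧ x) ∧ y)) ∨ (y ∧ x)
g7 = g2 ⊽ g6 = ((y ∧ x) ∧ y) ⊽ ((y ⊽ ((y ∧ x) ∧ y)) ∨ (y ∧ x))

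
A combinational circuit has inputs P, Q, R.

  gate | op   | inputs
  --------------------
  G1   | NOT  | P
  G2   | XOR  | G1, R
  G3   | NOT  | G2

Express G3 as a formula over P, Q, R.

NOT (NOT P XOR R)

G1 = NOT P
G2 = G1 XOR R = NOT P XOR R
G3 = NOT G2 = NOT (NOT P XOR R)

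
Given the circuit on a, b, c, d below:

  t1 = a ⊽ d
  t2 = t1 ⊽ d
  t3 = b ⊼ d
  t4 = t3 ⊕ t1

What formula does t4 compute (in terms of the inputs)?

(b ⊼ d) ⊕ (a ⊽ d)

t1 = a ⊽ d
t3 = b ⊼ d
t4 = t3 ⊕ t1 = (b ⊼ d) ⊕ (a ⊽ d)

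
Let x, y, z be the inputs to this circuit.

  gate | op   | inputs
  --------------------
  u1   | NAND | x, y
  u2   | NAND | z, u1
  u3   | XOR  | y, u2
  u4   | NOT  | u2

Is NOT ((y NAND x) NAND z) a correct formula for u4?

u1 = x NAND y
u2 = z NAND u1 = z NAND (x NAND y)
u4 = NOT u2 = NOT (z NAND (x NAND y))
At x=0, y=0, z=0: circuit gives 0, formula gives 0.
At x=0, y=0, z=1: circuit gives 1, formula gives 1.
Agrees on all 8 inputs.

Yes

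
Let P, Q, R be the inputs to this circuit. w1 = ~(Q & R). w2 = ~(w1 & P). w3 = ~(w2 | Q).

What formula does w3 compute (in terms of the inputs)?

w1 = ~(Q & R)
w2 = ~(w1 & P) = ~((~(Q & R)) & P)
w3 = ~(w2 | Q) = ~((~((~(Q & R)) & P)) | Q)

~((~((~(Q & R)) & P)) | Q)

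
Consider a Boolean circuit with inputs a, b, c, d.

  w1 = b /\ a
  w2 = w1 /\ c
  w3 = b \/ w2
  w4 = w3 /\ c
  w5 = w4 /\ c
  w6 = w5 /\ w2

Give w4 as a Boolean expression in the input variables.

w1 = b /\ a
w2 = w1 /\ c = (b /\ a) /\ c
w3 = b \/ w2 = b \/ ((b /\ a) /\ c)
w4 = w3 /\ c = (b \/ ((b /\ a) /\ c)) /\ c

(b \/ ((b /\ a) /\ c)) /\ c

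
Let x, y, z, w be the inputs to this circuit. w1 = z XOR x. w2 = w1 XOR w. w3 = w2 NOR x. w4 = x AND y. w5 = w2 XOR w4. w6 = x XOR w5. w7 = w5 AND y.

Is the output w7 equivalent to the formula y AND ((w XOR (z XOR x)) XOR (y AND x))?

Yes

w1 = z XOR x
w2 = w1 XOR w = (z XOR x) XOR w
w4 = x AND y
w5 = w2 XOR w4 = ((z XOR x) XOR w) XOR (x AND y)
w7 = w5 AND y = (((z XOR x) XOR w) XOR (x AND y)) AND y
At x=0, y=0, z=0, w=0: circuit gives 0, formula gives 0.
At x=0, y=1, z=0, w=1: circuit gives 1, formula gives 1.
Agrees on all 16 inputs.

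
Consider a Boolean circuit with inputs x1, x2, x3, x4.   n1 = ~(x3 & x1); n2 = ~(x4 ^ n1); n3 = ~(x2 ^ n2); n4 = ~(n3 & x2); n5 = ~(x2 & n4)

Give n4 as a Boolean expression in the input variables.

n1 = ~(x3 & x1)
n2 = ~(x4 ^ n1) = ~(x4 ^ (~(x3 & x1)))
n3 = ~(x2 ^ n2) = ~(x2 ^ (~(x4 ^ (~(x3 & x1)))))
n4 = ~(n3 & x2) = ~((~(x2 ^ (~(x4 ^ (~(x3 & x1)))))) & x2)

~((~(x2 ^ (~(x4 ^ (~(x3 & x1)))))) & x2)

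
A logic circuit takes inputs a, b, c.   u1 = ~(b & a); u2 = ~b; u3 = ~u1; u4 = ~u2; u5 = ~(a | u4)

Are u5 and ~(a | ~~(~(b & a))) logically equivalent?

u2 = ~b
u4 = ~u2 = ~~b
u5 = ~(a | u4) = ~(a | ~~b)
At a=0, b=0, c=0: circuit gives 1, formula gives 0.

No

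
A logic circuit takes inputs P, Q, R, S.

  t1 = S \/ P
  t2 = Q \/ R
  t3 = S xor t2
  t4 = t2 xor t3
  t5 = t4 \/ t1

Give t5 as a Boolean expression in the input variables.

t1 = S \/ P
t2 = Q \/ R
t3 = S xor t2 = S xor (Q \/ R)
t4 = t2 xor t3 = (Q \/ R) xor (S xor (Q \/ R))
t5 = t4 \/ t1 = ((Q \/ R) xor (S xor (Q \/ R))) \/ (S \/ P)

((Q \/ R) xor (S xor (Q \/ R))) \/ (S \/ P)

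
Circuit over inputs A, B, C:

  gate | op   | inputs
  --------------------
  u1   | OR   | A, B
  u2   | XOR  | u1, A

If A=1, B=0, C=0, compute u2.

0

u1 = 1 OR 0 = 1
u2 = 1 XOR 1 = 0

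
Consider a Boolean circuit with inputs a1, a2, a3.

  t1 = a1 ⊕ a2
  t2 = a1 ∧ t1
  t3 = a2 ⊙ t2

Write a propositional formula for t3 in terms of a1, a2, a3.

a2 ⊙ (a1 ∧ (a1 ⊕ a2))

t1 = a1 ⊕ a2
t2 = a1 ∧ t1 = a1 ∧ (a1 ⊕ a2)
t3 = a2 ⊙ t2 = a2 ⊙ (a1 ∧ (a1 ⊕ a2))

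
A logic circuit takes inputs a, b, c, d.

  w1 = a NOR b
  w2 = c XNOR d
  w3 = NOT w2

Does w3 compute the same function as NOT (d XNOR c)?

w2 = c XNOR d
w3 = NOT w2 = NOT (c XNOR d)
At a=0, b=0, c=0, d=0: circuit gives 0, formula gives 0.
At a=0, b=0, c=0, d=1: circuit gives 1, formula gives 1.
Agrees on all 16 inputs.

Yes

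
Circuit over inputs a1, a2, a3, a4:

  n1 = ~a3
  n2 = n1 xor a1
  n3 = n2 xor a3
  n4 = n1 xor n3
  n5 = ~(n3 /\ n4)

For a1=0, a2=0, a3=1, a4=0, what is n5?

n1 = ~1 = 0
n2 = 0 xor 0 = 0
n3 = 0 xor 1 = 1
n4 = 0 xor 1 = 1
n5 = ~(1 /\ 1) = 0

0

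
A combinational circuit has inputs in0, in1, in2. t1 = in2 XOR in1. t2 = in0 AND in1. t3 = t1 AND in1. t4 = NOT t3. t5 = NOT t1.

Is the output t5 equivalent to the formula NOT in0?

No

t1 = in2 XOR in1
t5 = NOT t1 = NOT (in2 XOR in1)
At in0=0, in1=0, in2=1: circuit gives 0, formula gives 1.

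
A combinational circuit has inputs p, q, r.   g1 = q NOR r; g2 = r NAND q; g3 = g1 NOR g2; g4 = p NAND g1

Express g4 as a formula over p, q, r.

p NAND (q NOR r)

g1 = q NOR r
g4 = p NAND g1 = p NAND (q NOR r)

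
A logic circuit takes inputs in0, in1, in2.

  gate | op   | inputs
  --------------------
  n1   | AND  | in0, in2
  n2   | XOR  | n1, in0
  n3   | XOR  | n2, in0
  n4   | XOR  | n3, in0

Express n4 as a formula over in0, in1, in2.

n1 = in0 AND in2
n2 = n1 XOR in0 = (in0 AND in2) XOR in0
n3 = n2 XOR in0 = ((in0 AND in2) XOR in0) XOR in0
n4 = n3 XOR in0 = (((in0 AND in2) XOR in0) XOR in0) XOR in0

(((in0 AND in2) XOR in0) XOR in0) XOR in0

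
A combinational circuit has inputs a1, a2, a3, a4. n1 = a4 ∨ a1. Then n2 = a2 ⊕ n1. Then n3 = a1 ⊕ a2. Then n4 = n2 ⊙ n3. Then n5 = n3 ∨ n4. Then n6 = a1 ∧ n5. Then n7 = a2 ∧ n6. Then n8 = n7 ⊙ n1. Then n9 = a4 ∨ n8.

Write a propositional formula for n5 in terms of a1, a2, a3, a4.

n1 = a4 ∨ a1
n2 = a2 ⊕ n1 = a2 ⊕ (a4 ∨ a1)
n3 = a1 ⊕ a2
n4 = n2 ⊙ n3 = (a2 ⊕ (a4 ∨ a1)) ⊙ (a1 ⊕ a2)
n5 = n3 ∨ n4 = (a1 ⊕ a2) ∨ ((a2 ⊕ (a4 ∨ a1)) ⊙ (a1 ⊕ a2))

(a1 ⊕ a2) ∨ ((a2 ⊕ (a4 ∨ a1)) ⊙ (a1 ⊕ a2))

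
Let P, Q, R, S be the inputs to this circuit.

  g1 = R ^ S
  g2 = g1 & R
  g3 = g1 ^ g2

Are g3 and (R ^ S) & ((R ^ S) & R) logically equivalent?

No

g1 = R ^ S
g2 = g1 & R = (R ^ S) & R
g3 = g1 ^ g2 = (R ^ S) ^ ((R ^ S) & R)
At P=0, Q=0, R=0, S=1: circuit gives 1, formula gives 0.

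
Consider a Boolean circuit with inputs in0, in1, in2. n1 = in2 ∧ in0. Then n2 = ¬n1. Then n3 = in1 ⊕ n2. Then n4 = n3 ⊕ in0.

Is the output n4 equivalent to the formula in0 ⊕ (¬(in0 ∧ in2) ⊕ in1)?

Yes

n1 = in2 ∧ in0
n2 = ¬n1 = ¬(in2 ∧ in0)
n3 = in1 ⊕ n2 = in1 ⊕ ¬(in2 ∧ in0)
n4 = n3 ⊕ in0 = (in1 ⊕ ¬(in2 ∧ in0)) ⊕ in0
At in0=0, in1=1, in2=0: circuit gives 0, formula gives 0.
At in0=0, in1=0, in2=0: circuit gives 1, formula gives 1.
Agrees on all 8 inputs.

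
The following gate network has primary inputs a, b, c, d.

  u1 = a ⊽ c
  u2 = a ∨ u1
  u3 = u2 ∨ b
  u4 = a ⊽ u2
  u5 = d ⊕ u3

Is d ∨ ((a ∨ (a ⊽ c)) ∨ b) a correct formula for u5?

u1 = a ⊽ c
u2 = a ∨ u1 = a ∨ (a ⊽ c)
u3 = u2 ∨ b = (a ∨ (a ⊽ c)) ∨ b
u5 = d ⊕ u3 = d ⊕ ((a ∨ (a ⊽ c)) ∨ b)
At a=0, b=0, c=0, d=1: circuit gives 0, formula gives 1.

No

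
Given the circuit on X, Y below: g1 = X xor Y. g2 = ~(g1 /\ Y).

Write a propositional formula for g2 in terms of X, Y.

~((X xor Y) /\ Y)

g1 = X xor Y
g2 = ~(g1 /\ Y) = ~((X xor Y) /\ Y)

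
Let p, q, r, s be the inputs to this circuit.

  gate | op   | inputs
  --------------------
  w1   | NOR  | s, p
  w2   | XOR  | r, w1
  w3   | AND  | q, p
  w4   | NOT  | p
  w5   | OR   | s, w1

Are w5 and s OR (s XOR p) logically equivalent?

w1 = s NOR p
w5 = s OR w1 = s OR (s NOR p)
At p=0, q=0, r=0, s=0: circuit gives 1, formula gives 0.

No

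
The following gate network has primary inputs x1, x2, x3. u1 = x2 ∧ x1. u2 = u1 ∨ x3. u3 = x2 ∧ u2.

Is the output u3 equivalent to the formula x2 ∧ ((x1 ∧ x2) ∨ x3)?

Yes

u1 = x2 ∧ x1
u2 = u1 ∨ x3 = (x2 ∧ x1) ∨ x3
u3 = x2 ∧ u2 = x2 ∧ ((x2 ∧ x1) ∨ x3)
At x1=0, x2=0, x3=0: circuit gives 0, formula gives 0.
At x1=0, x2=1, x3=1: circuit gives 1, formula gives 1.
Agrees on all 8 inputs.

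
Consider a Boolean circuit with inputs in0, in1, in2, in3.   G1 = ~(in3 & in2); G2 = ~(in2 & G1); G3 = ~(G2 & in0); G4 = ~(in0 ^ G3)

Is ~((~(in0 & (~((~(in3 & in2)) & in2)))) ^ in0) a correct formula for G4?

G1 = ~(in3 & in2)
G2 = ~(in2 & G1) = ~(in2 & (~(in3 & in2)))
G3 = ~(G2 & in0) = ~((~(in2 & (~(in3 & in2)))) & in0)
G4 = ~(in0 ^ G3) = ~(in0 ^ (~((~(in2 & (~(in3 & in2)))) & in0)))
At in0=0, in1=0, in2=0, in3=0: circuit gives 0, formula gives 0.
At in0=1, in1=0, in2=1, in3=0: circuit gives 1, formula gives 1.
Agrees on all 16 inputs.

Yes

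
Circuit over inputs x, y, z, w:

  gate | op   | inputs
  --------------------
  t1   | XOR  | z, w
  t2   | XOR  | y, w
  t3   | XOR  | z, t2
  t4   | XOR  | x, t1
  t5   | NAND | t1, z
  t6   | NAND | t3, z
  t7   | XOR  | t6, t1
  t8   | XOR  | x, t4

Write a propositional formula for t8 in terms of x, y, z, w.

t1 = z XOR w
t4 = x XOR t1 = x XOR (z XOR w)
t8 = x XOR t4 = x XOR (x XOR (z XOR w))

x XOR (x XOR (z XOR w))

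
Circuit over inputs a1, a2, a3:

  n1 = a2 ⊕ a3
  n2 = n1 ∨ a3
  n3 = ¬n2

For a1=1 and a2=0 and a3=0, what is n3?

n1 = 0 ⊕ 0 = 0
n2 = 0 ∨ 0 = 0
n3 = ¬0 = 1

1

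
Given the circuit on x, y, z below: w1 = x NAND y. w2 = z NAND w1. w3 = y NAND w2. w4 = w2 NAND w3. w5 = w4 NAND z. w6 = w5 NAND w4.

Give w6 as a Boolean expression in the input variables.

w1 = x NAND y
w2 = z NAND w1 = z NAND (x NAND y)
w3 = y NAND w2 = y NAND (z NAND (x NAND y))
w4 = w2 NAND w3 = (z NAND (x NAND y)) NAND (y NAND (z NAND (x NAND y)))
w5 = w4 NAND z = ((z NAND (x NAND y)) NAND (y NAND (z NAND (x NAND y)))) NAND z
w6 = w5 NAND w4 = (((z NAND (x NAND y)) NAND (y NAND (z NAND (x NAND y)))) NAND z) NAND ((z NAND (x NAND y)) NAND (y NAND (z NAND (x NAND y))))

(((z NAND (x NAND y)) NAND (y NAND (z NAND (x NAND y)))) NAND z) NAND ((z NAND (x NAND y)) NAND (y NAND (z NAND (x NAND y))))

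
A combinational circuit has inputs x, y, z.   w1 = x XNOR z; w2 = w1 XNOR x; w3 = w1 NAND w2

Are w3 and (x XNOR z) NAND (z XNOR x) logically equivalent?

w1 = x XNOR z
w2 = w1 XNOR x = (x XNOR z) XNOR x
w3 = w1 NAND w2 = (x XNOR z) NAND ((x XNOR z) XNOR x)
At x=0, y=0, z=0: circuit gives 1, formula gives 0.

No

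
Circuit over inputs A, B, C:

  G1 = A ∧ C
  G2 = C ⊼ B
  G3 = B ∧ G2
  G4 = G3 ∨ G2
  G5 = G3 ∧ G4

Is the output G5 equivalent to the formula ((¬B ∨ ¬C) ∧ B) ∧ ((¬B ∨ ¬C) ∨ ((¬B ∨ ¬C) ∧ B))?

G2 = C ⊼ B
G3 = B ∧ G2 = B ∧ (C ⊼ B)
G4 = G3 ∨ G2 = (B ∧ (C ⊼ B)) ∨ (C ⊼ B)
G5 = G3 ∧ G4 = (B ∧ (C ⊼ B)) ∧ ((B ∧ (C ⊼ B)) ∨ (C ⊼ B))
At A=0, B=0, C=0: circuit gives 0, formula gives 0.
At A=0, B=1, C=0: circuit gives 1, formula gives 1.
Agrees on all 8 inputs.

Yes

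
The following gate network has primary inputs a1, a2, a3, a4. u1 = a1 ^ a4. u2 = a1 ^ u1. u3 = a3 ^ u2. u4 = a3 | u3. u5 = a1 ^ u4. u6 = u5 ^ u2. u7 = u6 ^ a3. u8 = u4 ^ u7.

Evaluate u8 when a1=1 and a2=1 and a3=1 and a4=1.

u1 = 1 ^ 1 = 0
u2 = 1 ^ 0 = 1
u3 = 1 ^ 1 = 0
u4 = 1 | 0 = 1
u5 = 1 ^ 1 = 0
u6 = 0 ^ 1 = 1
u7 = 1 ^ 1 = 0
u8 = 1 ^ 0 = 1

1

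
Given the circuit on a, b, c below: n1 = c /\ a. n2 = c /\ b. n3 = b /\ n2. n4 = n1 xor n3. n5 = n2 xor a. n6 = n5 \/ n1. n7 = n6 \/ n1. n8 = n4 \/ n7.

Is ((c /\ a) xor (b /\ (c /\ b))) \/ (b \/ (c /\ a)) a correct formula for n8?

No

n1 = c /\ a
n2 = c /\ b
n3 = b /\ n2 = b /\ (c /\ b)
n4 = n1 xor n3 = (c /\ a) xor (b /\ (c /\ b))
n5 = n2 xor a = (c /\ b) xor a
n6 = n5 \/ n1 = ((c /\ b) xor a) \/ (c /\ a)
n7 = n6 \/ n1 = (((c /\ b) xor a) \/ (c /\ a)) \/ (c /\ a)
n8 = n4 \/ n7 = ((c /\ a) xor (b /\ (c /\ b))) \/ ((((c /\ b) xor a) \/ (c /\ a)) \/ (c /\ a))
At a=0, b=1, c=0: circuit gives 0, formula gives 1.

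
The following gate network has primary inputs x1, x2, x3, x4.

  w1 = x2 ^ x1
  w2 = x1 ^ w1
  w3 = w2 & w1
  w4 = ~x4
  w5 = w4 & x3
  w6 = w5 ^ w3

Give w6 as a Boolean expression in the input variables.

(~x4 & x3) ^ ((x1 ^ (x2 ^ x1)) & (x2 ^ x1))

w1 = x2 ^ x1
w2 = x1 ^ w1 = x1 ^ (x2 ^ x1)
w3 = w2 & w1 = (x1 ^ (x2 ^ x1)) & (x2 ^ x1)
w4 = ~x4
w5 = w4 & x3 = ~x4 & x3
w6 = w5 ^ w3 = (~x4 & x3) ^ ((x1 ^ (x2 ^ x1)) & (x2 ^ x1))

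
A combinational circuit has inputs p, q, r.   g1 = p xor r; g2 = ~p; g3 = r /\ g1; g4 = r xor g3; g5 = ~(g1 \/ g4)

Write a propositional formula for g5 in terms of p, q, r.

~((p xor r) \/ (r xor (r /\ (p xor r))))

g1 = p xor r
g3 = r /\ g1 = r /\ (p xor r)
g4 = r xor g3 = r xor (r /\ (p xor r))
g5 = ~(g1 \/ g4) = ~((p xor r) \/ (r xor (r /\ (p xor r))))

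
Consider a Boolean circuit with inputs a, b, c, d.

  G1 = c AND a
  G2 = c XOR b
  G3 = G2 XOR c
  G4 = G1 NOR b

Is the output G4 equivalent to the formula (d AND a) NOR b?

G1 = c AND a
G4 = G1 NOR b = (c AND a) NOR b
At a=1, b=0, c=0, d=1: circuit gives 1, formula gives 0.

No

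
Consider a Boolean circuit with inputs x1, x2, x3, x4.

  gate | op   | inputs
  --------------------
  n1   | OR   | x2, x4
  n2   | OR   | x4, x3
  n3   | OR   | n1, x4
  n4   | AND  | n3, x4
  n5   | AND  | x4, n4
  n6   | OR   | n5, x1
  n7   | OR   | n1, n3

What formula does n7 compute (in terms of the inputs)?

(x2 OR x4) OR ((x2 OR x4) OR x4)

n1 = x2 OR x4
n3 = n1 OR x4 = (x2 OR x4) OR x4
n7 = n1 OR n3 = (x2 OR x4) OR ((x2 OR x4) OR x4)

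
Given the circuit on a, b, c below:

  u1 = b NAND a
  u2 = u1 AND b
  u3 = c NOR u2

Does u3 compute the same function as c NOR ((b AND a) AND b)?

u1 = b NAND a
u2 = u1 AND b = (b NAND a) AND b
u3 = c NOR u2 = c NOR ((b NAND a) AND b)
At a=0, b=1, c=0: circuit gives 0, formula gives 1.

No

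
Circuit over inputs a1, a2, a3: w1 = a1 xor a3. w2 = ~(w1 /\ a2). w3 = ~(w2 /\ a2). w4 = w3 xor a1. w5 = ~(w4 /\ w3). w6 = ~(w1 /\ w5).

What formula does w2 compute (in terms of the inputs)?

~((a1 xor a3) /\ a2)

w1 = a1 xor a3
w2 = ~(w1 /\ a2) = ~((a1 xor a3) /\ a2)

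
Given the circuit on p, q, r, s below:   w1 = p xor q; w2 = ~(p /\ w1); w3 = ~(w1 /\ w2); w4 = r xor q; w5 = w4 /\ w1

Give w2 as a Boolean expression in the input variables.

~(p /\ (p xor q))

w1 = p xor q
w2 = ~(p /\ w1) = ~(p /\ (p xor q))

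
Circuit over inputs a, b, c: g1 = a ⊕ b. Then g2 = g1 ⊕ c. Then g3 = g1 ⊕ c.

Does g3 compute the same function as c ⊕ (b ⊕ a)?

Yes

g1 = a ⊕ b
g3 = g1 ⊕ c = (a ⊕ b) ⊕ c
At a=0, b=0, c=0: circuit gives 0, formula gives 0.
At a=0, b=0, c=1: circuit gives 1, formula gives 1.
Agrees on all 8 inputs.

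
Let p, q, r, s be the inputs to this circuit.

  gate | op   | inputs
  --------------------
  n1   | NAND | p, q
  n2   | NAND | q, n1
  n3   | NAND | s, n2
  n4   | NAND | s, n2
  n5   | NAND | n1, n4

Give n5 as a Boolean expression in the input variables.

n1 = p NAND q
n2 = q NAND n1 = q NAND (p NAND q)
n4 = s NAND n2 = s NAND (q NAND (p NAND q))
n5 = n1 NAND n4 = (p NAND q) NAND (s NAND (q NAND (p NAND q)))

(p NAND q) NAND (s NAND (q NAND (p NAND q)))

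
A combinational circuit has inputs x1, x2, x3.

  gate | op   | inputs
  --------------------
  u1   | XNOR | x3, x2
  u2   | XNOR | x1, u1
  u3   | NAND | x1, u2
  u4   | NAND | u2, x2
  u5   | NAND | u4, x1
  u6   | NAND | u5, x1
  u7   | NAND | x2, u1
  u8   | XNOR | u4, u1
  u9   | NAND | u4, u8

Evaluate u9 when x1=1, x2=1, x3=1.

1

u1 = 1 XNOR 1 = 1
u2 = 1 XNOR 1 = 1
u4 = 1 NAND 1 = 0
u8 = 0 XNOR 1 = 0
u9 = 0 NAND 0 = 1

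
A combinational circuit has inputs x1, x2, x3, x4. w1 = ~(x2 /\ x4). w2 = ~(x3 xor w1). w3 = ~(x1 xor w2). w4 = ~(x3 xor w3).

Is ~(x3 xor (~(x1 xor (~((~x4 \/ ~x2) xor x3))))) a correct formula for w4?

Yes

w1 = ~(x2 /\ x4)
w2 = ~(x3 xor w1) = ~(x3 xor (~(x2 /\ x4)))
w3 = ~(x1 xor w2) = ~(x1 xor (~(x3 xor (~(x2 /\ x4)))))
w4 = ~(x3 xor w3) = ~(x3 xor (~(x1 xor (~(x3 xor (~(x2 /\ x4)))))))
At x1=0, x2=0, x3=0, x4=0: circuit gives 0, formula gives 0.
At x1=0, x2=1, x3=0, x4=1: circuit gives 1, formula gives 1.
Agrees on all 16 inputs.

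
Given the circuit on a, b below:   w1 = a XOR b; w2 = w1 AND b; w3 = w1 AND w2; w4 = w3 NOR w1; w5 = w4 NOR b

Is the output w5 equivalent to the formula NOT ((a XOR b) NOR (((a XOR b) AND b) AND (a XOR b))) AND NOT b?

w1 = a XOR b
w2 = w1 AND b = (a XOR b) AND b
w3 = w1 AND w2 = (a XOR b) AND ((a XOR b) AND b)
w4 = w3 NOR w1 = ((a XOR b) AND ((a XOR b) AND b)) NOR (a XOR b)
w5 = w4 NOR b = (((a XOR b) AND ((a XOR b) AND b)) NOR (a XOR b)) NOR b
At a=0, b=0: circuit gives 0, formula gives 0.
At a=1, b=0: circuit gives 1, formula gives 1.
Agrees on all 4 inputs.

Yes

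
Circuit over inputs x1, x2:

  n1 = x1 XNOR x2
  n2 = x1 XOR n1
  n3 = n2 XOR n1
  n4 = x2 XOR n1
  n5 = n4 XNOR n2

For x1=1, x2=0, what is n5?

0

n1 = 1 XNOR 0 = 0
n2 = 1 XOR 0 = 1
n4 = 0 XOR 0 = 0
n5 = 0 XNOR 1 = 0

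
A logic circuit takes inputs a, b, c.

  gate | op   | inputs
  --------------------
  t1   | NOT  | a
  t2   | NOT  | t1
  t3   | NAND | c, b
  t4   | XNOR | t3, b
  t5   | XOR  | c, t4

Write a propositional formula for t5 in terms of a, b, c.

c XOR ((c NAND b) XNOR b)

t3 = c NAND b
t4 = t3 XNOR b = (c NAND b) XNOR b
t5 = c XOR t4 = c XOR ((c NAND b) XNOR b)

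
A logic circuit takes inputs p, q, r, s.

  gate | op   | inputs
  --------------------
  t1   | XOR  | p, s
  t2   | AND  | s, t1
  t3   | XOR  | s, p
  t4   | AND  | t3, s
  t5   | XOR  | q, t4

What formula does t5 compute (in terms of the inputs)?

q XOR ((s XOR p) AND s)

t3 = s XOR p
t4 = t3 AND s = (s XOR p) AND s
t5 = q XOR t4 = q XOR ((s XOR p) AND s)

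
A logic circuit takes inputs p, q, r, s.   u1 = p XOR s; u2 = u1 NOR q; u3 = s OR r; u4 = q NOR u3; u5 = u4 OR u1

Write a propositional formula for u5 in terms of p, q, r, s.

u1 = p XOR s
u3 = s OR r
u4 = q NOR u3 = q NOR (s OR r)
u5 = u4 OR u1 = (q NOR (s OR r)) OR (p XOR s)

(q NOR (s OR r)) OR (p XOR s)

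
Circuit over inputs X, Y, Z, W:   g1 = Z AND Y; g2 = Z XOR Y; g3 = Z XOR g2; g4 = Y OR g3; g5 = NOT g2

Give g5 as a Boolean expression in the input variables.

g2 = Z XOR Y
g5 = NOT g2 = NOT (Z XOR Y)

NOT (Z XOR Y)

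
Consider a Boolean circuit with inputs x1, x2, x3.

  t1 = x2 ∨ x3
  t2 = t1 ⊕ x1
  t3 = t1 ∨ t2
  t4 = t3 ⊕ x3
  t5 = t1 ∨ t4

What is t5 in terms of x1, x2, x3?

(x2 ∨ x3) ∨ (((x2 ∨ x3) ∨ ((x2 ∨ x3) ⊕ x1)) ⊕ x3)

t1 = x2 ∨ x3
t2 = t1 ⊕ x1 = (x2 ∨ x3) ⊕ x1
t3 = t1 ∨ t2 = (x2 ∨ x3) ∨ ((x2 ∨ x3) ⊕ x1)
t4 = t3 ⊕ x3 = ((x2 ∨ x3) ∨ ((x2 ∨ x3) ⊕ x1)) ⊕ x3
t5 = t1 ∨ t4 = (x2 ∨ x3) ∨ (((x2 ∨ x3) ∨ ((x2 ∨ x3) ⊕ x1)) ⊕ x3)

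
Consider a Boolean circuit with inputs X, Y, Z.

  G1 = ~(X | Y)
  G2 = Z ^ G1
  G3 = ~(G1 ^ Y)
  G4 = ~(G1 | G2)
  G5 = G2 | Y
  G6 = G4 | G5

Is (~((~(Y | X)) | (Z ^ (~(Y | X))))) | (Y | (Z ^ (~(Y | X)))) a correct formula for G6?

G1 = ~(X | Y)
G2 = Z ^ G1 = Z ^ (~(X | Y))
G4 = ~(G1 | G2) = ~((~(X | Y)) | (Z ^ (~(X | Y))))
G5 = G2 | Y = (Z ^ (~(X | Y))) | Y
G6 = G4 | G5 = (~((~(X | Y)) | (Z ^ (~(X | Y))))) | ((Z ^ (~(X | Y))) | Y)
At X=0, Y=0, Z=1: circuit gives 0, formula gives 0.
At X=0, Y=0, Z=0: circuit gives 1, formula gives 1.
Agrees on all 8 inputs.

Yes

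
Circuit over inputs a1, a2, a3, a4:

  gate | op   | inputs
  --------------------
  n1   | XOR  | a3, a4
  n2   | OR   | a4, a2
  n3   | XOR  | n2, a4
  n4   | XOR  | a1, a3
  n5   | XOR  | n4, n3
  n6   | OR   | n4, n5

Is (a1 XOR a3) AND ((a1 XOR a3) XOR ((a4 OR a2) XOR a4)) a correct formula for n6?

n2 = a4 OR a2
n3 = n2 XOR a4 = (a4 OR a2) XOR a4
n4 = a1 XOR a3
n5 = n4 XOR n3 = (a1 XOR a3) XOR ((a4 OR a2) XOR a4)
n6 = n4 OR n5 = (a1 XOR a3) OR ((a1 XOR a3) XOR ((a4 OR a2) XOR a4))
At a1=0, a2=1, a3=0, a4=0: circuit gives 1, formula gives 0.

No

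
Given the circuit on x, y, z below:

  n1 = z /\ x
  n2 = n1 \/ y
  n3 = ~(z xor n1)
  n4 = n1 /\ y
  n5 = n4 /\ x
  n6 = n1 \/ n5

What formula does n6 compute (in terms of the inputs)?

n1 = z /\ x
n4 = n1 /\ y = (z /\ x) /\ y
n5 = n4 /\ x = ((z /\ x) /\ y) /\ x
n6 = n1 \/ n5 = (z /\ x) \/ (((z /\ x) /\ y) /\ x)

(z /\ x) \/ (((z /\ x) /\ y) /\ x)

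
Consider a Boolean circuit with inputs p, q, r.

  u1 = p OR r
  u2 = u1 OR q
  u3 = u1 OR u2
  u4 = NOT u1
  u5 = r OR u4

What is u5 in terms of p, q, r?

u1 = p OR r
u4 = NOT u1 = NOT (p OR r)
u5 = r OR u4 = r OR NOT (p OR r)

r OR NOT (p OR r)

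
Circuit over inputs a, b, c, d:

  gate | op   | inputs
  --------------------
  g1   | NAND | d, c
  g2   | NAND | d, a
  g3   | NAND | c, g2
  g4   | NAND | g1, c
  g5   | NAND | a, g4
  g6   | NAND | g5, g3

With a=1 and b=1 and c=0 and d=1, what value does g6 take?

g1 = 1 NAND 0 = 1
g2 = 1 NAND 1 = 0
g3 = 0 NAND 0 = 1
g4 = 1 NAND 0 = 1
g5 = 1 NAND 1 = 0
g6 = 0 NAND 1 = 1

1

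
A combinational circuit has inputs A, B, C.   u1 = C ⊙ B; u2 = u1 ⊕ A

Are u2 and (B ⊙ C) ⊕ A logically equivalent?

Yes

u1 = C ⊙ B
u2 = u1 ⊕ A = (C ⊙ B) ⊕ A
At A=0, B=0, C=1: circuit gives 0, formula gives 0.
At A=0, B=0, C=0: circuit gives 1, formula gives 1.
Agrees on all 8 inputs.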